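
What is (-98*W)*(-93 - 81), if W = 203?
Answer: 3461556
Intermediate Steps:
(-98*W)*(-93 - 81) = (-98*203)*(-93 - 81) = -19894*(-174) = 3461556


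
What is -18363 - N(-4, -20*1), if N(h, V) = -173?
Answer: -18190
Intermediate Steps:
-18363 - N(-4, -20*1) = -18363 - 1*(-173) = -18363 + 173 = -18190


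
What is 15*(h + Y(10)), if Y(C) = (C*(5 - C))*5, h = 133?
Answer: -1755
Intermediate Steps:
Y(C) = 5*C*(5 - C)
15*(h + Y(10)) = 15*(133 + 5*10*(5 - 1*10)) = 15*(133 + 5*10*(5 - 10)) = 15*(133 + 5*10*(-5)) = 15*(133 - 250) = 15*(-117) = -1755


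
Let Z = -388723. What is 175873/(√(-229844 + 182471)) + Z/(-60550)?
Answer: 388723/60550 - 175873*I*√47373/47373 ≈ 6.4199 - 808.04*I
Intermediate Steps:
175873/(√(-229844 + 182471)) + Z/(-60550) = 175873/(√(-229844 + 182471)) - 388723/(-60550) = 175873/(√(-47373)) - 388723*(-1/60550) = 175873/((I*√47373)) + 388723/60550 = 175873*(-I*√47373/47373) + 388723/60550 = -175873*I*√47373/47373 + 388723/60550 = 388723/60550 - 175873*I*√47373/47373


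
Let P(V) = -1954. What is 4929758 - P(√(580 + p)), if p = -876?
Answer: 4931712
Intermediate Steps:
4929758 - P(√(580 + p)) = 4929758 - 1*(-1954) = 4929758 + 1954 = 4931712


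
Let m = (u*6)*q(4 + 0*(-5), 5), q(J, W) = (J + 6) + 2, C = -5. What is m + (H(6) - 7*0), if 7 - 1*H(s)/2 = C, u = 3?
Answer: 240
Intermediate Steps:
q(J, W) = 8 + J (q(J, W) = (6 + J) + 2 = 8 + J)
H(s) = 24 (H(s) = 14 - 2*(-5) = 14 + 10 = 24)
m = 216 (m = (3*6)*(8 + (4 + 0*(-5))) = 18*(8 + (4 + 0)) = 18*(8 + 4) = 18*12 = 216)
m + (H(6) - 7*0) = 216 + (24 - 7*0) = 216 + (24 + 0) = 216 + 24 = 240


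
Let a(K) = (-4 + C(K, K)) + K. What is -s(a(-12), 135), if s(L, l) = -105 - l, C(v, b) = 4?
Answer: 240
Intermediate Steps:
a(K) = K (a(K) = (-4 + 4) + K = 0 + K = K)
-s(a(-12), 135) = -(-105 - 1*135) = -(-105 - 135) = -1*(-240) = 240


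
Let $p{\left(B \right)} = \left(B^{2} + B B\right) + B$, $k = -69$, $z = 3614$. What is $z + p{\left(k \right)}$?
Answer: $13067$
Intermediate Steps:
$p{\left(B \right)} = B + 2 B^{2}$ ($p{\left(B \right)} = \left(B^{2} + B^{2}\right) + B = 2 B^{2} + B = B + 2 B^{2}$)
$z + p{\left(k \right)} = 3614 - 69 \left(1 + 2 \left(-69\right)\right) = 3614 - 69 \left(1 - 138\right) = 3614 - -9453 = 3614 + 9453 = 13067$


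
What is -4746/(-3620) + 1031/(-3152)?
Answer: 2806793/2852560 ≈ 0.98396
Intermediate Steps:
-4746/(-3620) + 1031/(-3152) = -4746*(-1/3620) + 1031*(-1/3152) = 2373/1810 - 1031/3152 = 2806793/2852560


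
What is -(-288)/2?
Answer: 144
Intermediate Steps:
-(-288)/2 = -24*(-6) = 144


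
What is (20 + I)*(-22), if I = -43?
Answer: 506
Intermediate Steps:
(20 + I)*(-22) = (20 - 43)*(-22) = -23*(-22) = 506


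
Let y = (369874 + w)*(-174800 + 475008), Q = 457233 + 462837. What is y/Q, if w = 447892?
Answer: 122749947664/460035 ≈ 2.6683e+5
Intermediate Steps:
Q = 920070
y = 245499895328 (y = (369874 + 447892)*(-174800 + 475008) = 817766*300208 = 245499895328)
y/Q = 245499895328/920070 = 245499895328*(1/920070) = 122749947664/460035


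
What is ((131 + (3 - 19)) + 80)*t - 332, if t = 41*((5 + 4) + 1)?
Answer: 79618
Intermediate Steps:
t = 410 (t = 41*(9 + 1) = 41*10 = 410)
((131 + (3 - 19)) + 80)*t - 332 = ((131 + (3 - 19)) + 80)*410 - 332 = ((131 - 16) + 80)*410 - 332 = (115 + 80)*410 - 332 = 195*410 - 332 = 79950 - 332 = 79618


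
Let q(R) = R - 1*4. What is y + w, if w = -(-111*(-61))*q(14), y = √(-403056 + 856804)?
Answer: -67710 + 2*√113437 ≈ -67036.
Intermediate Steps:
q(R) = -4 + R (q(R) = R - 4 = -4 + R)
y = 2*√113437 (y = √453748 = 2*√113437 ≈ 673.61)
w = -67710 (w = -(-111*(-61))*(-4 + 14) = -6771*10 = -1*67710 = -67710)
y + w = 2*√113437 - 67710 = -67710 + 2*√113437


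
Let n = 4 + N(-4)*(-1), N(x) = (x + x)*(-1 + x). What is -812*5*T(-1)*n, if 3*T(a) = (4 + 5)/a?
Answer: -438480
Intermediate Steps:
N(x) = 2*x*(-1 + x) (N(x) = (2*x)*(-1 + x) = 2*x*(-1 + x))
T(a) = 3/a (T(a) = ((4 + 5)/a)/3 = (9/a)/3 = 3/a)
n = -36 (n = 4 + (2*(-4)*(-1 - 4))*(-1) = 4 + (2*(-4)*(-5))*(-1) = 4 + 40*(-1) = 4 - 40 = -36)
-812*5*T(-1)*n = -812*5*(3/(-1))*(-36) = -812*5*(3*(-1))*(-36) = -812*5*(-3)*(-36) = -(-12180)*(-36) = -812*540 = -438480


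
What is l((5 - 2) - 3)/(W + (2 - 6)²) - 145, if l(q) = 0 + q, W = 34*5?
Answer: -145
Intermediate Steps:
W = 170
l(q) = q
l((5 - 2) - 3)/(W + (2 - 6)²) - 145 = ((5 - 2) - 3)/(170 + (2 - 6)²) - 145 = (3 - 3)/(170 + (-4)²) - 145 = 0/(170 + 16) - 145 = 0/186 - 145 = (1/186)*0 - 145 = 0 - 145 = -145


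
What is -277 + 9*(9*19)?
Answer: 1262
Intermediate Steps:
-277 + 9*(9*19) = -277 + 9*171 = -277 + 1539 = 1262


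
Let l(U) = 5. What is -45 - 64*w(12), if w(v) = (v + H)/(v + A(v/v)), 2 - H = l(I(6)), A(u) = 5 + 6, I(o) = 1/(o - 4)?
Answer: -1611/23 ≈ -70.043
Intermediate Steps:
I(o) = 1/(-4 + o)
A(u) = 11
H = -3 (H = 2 - 1*5 = 2 - 5 = -3)
w(v) = (-3 + v)/(11 + v) (w(v) = (v - 3)/(v + 11) = (-3 + v)/(11 + v))
-45 - 64*w(12) = -45 - 64*(-3 + 12)/(11 + 12) = -45 - 64*9/23 = -45 - 576/23 = -1611/23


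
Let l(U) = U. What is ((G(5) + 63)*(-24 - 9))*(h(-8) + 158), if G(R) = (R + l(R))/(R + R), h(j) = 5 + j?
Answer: -327360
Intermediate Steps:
G(R) = 1 (G(R) = (R + R)/(R + R) = (2*R)/((2*R)) = (2*R)*(1/(2*R)) = 1)
((G(5) + 63)*(-24 - 9))*(h(-8) + 158) = ((1 + 63)*(-24 - 9))*((5 - 8) + 158) = (64*(-33))*(-3 + 158) = -2112*155 = -327360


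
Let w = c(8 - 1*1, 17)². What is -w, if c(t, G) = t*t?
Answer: -2401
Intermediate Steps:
c(t, G) = t²
w = 2401 (w = ((8 - 1*1)²)² = ((8 - 1)²)² = (7²)² = 49² = 2401)
-w = -1*2401 = -2401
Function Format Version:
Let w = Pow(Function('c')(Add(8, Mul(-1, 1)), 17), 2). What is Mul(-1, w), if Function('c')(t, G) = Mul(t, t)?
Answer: -2401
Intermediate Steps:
Function('c')(t, G) = Pow(t, 2)
w = 2401 (w = Pow(Pow(Add(8, Mul(-1, 1)), 2), 2) = Pow(Pow(Add(8, -1), 2), 2) = Pow(Pow(7, 2), 2) = Pow(49, 2) = 2401)
Mul(-1, w) = Mul(-1, 2401) = -2401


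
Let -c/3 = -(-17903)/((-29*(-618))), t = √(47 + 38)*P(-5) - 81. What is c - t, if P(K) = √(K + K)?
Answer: 465991/5974 - 5*I*√34 ≈ 78.003 - 29.155*I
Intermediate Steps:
P(K) = √2*√K (P(K) = √(2*K) = √2*√K)
t = -81 + 5*I*√34 (t = √(47 + 38)*(√2*√(-5)) - 81 = √85*(√2*(I*√5)) - 81 = √85*(I*√10) - 81 = 5*I*√34 - 81 = -81 + 5*I*√34 ≈ -81.0 + 29.155*I)
c = -17903/5974 (c = -(-3)*(-17903/((-29*(-618)))) = -(-3)*(-17903/17922) = -(-3)*(-17903*1/17922) = -(-3)*(-17903)/17922 = -3*17903/17922 = -17903/5974 ≈ -2.9968)
c - t = -17903/5974 - (-81 + 5*I*√34) = -17903/5974 + (81 - 5*I*√34) = 465991/5974 - 5*I*√34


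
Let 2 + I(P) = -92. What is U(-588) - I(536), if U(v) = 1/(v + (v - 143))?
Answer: 123985/1319 ≈ 93.999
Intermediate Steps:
I(P) = -94 (I(P) = -2 - 92 = -94)
U(v) = 1/(-143 + 2*v) (U(v) = 1/(v + (-143 + v)) = 1/(-143 + 2*v))
U(-588) - I(536) = 1/(-143 + 2*(-588)) - 1*(-94) = 1/(-143 - 1176) + 94 = 1/(-1319) + 94 = -1/1319 + 94 = 123985/1319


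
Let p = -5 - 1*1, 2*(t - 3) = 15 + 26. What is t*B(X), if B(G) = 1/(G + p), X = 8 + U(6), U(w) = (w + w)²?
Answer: 47/292 ≈ 0.16096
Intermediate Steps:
t = 47/2 (t = 3 + (15 + 26)/2 = 3 + (½)*41 = 3 + 41/2 = 47/2 ≈ 23.500)
U(w) = 4*w² (U(w) = (2*w)² = 4*w²)
p = -6 (p = -5 - 1 = -6)
X = 152 (X = 8 + 4*6² = 8 + 4*36 = 8 + 144 = 152)
B(G) = 1/(-6 + G) (B(G) = 1/(G - 6) = 1/(-6 + G))
t*B(X) = 47/(2*(-6 + 152)) = (47/2)/146 = (47/2)*(1/146) = 47/292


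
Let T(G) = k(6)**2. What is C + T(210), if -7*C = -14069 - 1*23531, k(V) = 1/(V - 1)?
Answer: 940007/175 ≈ 5371.5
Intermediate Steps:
k(V) = 1/(-1 + V)
T(G) = 1/25 (T(G) = (1/(-1 + 6))**2 = (1/5)**2 = 1/25)
C = 37600/7 (C = -(-14069 - 1*23531)/7 = -(-14069 - 23531)/7 = -1/7*(-37600) = 37600/7 ≈ 5371.4)
C + T(210) = 37600/7 + 1/25 = 940007/175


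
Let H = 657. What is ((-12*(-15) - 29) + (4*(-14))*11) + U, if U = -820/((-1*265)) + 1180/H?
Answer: -16021477/34821 ≈ -460.11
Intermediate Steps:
U = 170288/34821 (U = -820/((-1*265)) + 1180/657 = -820/(-265) + 1180*(1/657) = -820*(-1/265) + 1180/657 = 164/53 + 1180/657 = 170288/34821 ≈ 4.8904)
((-12*(-15) - 29) + (4*(-14))*11) + U = ((-12*(-15) - 29) + (4*(-14))*11) + 170288/34821 = ((180 - 29) - 56*11) + 170288/34821 = (151 - 616) + 170288/34821 = -465 + 170288/34821 = -16021477/34821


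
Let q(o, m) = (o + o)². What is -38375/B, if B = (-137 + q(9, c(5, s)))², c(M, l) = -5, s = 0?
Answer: -38375/34969 ≈ -1.0974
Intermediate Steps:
q(o, m) = 4*o² (q(o, m) = (2*o)² = 4*o²)
B = 34969 (B = (-137 + 4*9²)² = (-137 + 4*81)² = (-137 + 324)² = 187² = 34969)
-38375/B = -38375/34969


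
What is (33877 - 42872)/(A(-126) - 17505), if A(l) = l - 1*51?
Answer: 1285/2526 ≈ 0.50871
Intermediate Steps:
A(l) = -51 + l (A(l) = l - 51 = -51 + l)
(33877 - 42872)/(A(-126) - 17505) = (33877 - 42872)/((-51 - 126) - 17505) = -8995/(-177 - 17505) = -8995/(-17682) = -8995*(-1/17682) = 1285/2526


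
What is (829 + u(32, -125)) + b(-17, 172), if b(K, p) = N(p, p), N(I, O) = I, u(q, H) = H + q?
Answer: 908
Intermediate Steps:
b(K, p) = p
(829 + u(32, -125)) + b(-17, 172) = (829 + (-125 + 32)) + 172 = (829 - 93) + 172 = 736 + 172 = 908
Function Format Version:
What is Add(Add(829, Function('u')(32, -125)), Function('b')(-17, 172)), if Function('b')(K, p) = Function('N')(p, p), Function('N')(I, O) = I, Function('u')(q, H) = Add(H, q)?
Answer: 908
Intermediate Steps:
Function('b')(K, p) = p
Add(Add(829, Function('u')(32, -125)), Function('b')(-17, 172)) = Add(Add(829, Add(-125, 32)), 172) = Add(Add(829, -93), 172) = Add(736, 172) = 908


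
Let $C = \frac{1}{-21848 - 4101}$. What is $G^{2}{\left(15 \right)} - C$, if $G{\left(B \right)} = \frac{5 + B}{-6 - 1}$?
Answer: $\frac{1482807}{181643} \approx 8.1633$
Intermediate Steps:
$G{\left(B \right)} = - \frac{5}{7} - \frac{B}{7}$ ($G{\left(B \right)} = \frac{5 + B}{-7} = \left(5 + B\right) \left(- \frac{1}{7}\right) = - \frac{5}{7} - \frac{B}{7}$)
$C = - \frac{1}{25949}$ ($C = \frac{1}{-25949} = - \frac{1}{25949} \approx -3.8537 \cdot 10^{-5}$)
$G^{2}{\left(15 \right)} - C = \left(- \frac{5}{7} - \frac{15}{7}\right)^{2} - - \frac{1}{25949} = \left(- \frac{5}{7} - \frac{15}{7}\right)^{2} + \frac{1}{25949} = \left(- \frac{20}{7}\right)^{2} + \frac{1}{25949} = \frac{400}{49} + \frac{1}{25949} = \frac{1482807}{181643}$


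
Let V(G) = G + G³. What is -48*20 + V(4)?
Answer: -892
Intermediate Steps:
-48*20 + V(4) = -48*20 + (4 + 4³) = -960 + (4 + 64) = -960 + 68 = -892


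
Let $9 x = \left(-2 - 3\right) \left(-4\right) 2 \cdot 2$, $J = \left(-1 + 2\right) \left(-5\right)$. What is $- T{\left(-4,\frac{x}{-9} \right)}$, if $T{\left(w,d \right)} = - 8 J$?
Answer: $-40$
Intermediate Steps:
$J = -5$ ($J = 1 \left(-5\right) = -5$)
$x = \frac{80}{9}$ ($x = \frac{\left(-2 - 3\right) \left(-4\right) 2 \cdot 2}{9} = \frac{\left(-5\right) \left(\left(-8\right) 2\right)}{9} = \frac{\left(-5\right) \left(-16\right)}{9} = \frac{1}{9} \cdot 80 = \frac{80}{9} \approx 8.8889$)
$T{\left(w,d \right)} = 40$ ($T{\left(w,d \right)} = \left(-8\right) \left(-5\right) = 40$)
$- T{\left(-4,\frac{x}{-9} \right)} = \left(-1\right) 40 = -40$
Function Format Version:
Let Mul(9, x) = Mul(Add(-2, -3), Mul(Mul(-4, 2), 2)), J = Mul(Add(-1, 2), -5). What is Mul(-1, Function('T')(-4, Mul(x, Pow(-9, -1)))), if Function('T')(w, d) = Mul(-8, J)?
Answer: -40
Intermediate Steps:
J = -5 (J = Mul(1, -5) = -5)
x = Rational(80, 9) (x = Mul(Rational(1, 9), Mul(Add(-2, -3), Mul(Mul(-4, 2), 2))) = Mul(Rational(1, 9), Mul(-5, Mul(-8, 2))) = Mul(Rational(1, 9), Mul(-5, -16)) = Mul(Rational(1, 9), 80) = Rational(80, 9) ≈ 8.8889)
Function('T')(w, d) = 40 (Function('T')(w, d) = Mul(-8, -5) = 40)
Mul(-1, Function('T')(-4, Mul(x, Pow(-9, -1)))) = Mul(-1, 40) = -40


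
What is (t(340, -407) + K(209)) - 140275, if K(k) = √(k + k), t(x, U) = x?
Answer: -139935 + √418 ≈ -1.3991e+5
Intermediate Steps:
K(k) = √2*√k (K(k) = √(2*k) = √2*√k)
(t(340, -407) + K(209)) - 140275 = (340 + √2*√209) - 140275 = (340 + √418) - 140275 = -139935 + √418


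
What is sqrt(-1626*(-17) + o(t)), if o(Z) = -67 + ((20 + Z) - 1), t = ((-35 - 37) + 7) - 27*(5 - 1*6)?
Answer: 166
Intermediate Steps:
t = -38 (t = (-72 + 7) - 27*(5 - 6) = -65 - 27*(-1) = -65 - 1*(-27) = -65 + 27 = -38)
o(Z) = -48 + Z (o(Z) = -67 + (19 + Z) = -48 + Z)
sqrt(-1626*(-17) + o(t)) = sqrt(-1626*(-17) + (-48 - 38)) = sqrt(27642 - 86) = sqrt(27556) = 166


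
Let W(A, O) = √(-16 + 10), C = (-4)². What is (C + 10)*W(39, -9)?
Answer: 26*I*√6 ≈ 63.687*I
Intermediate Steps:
C = 16
W(A, O) = I*√6 (W(A, O) = √(-6) = I*√6)
(C + 10)*W(39, -9) = (16 + 10)*(I*√6) = 26*(I*√6) = 26*I*√6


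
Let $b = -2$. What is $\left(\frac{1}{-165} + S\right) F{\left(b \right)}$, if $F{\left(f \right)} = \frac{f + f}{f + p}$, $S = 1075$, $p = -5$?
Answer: $\frac{709496}{1155} \approx 614.28$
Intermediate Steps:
$F{\left(f \right)} = \frac{2 f}{-5 + f}$ ($F{\left(f \right)} = \frac{f + f}{f - 5} = \frac{2 f}{-5 + f}$)
$\left(\frac{1}{-165} + S\right) F{\left(b \right)} = \left(\frac{1}{-165} + 1075\right) 2 \left(-2\right) \frac{1}{-5 - 2} = \left(- \frac{1}{165} + 1075\right) 2 \left(-2\right) \frac{1}{-7} = \frac{177374 \cdot 2 \left(-2\right) \left(- \frac{1}{7}\right)}{165} = \frac{177374}{165} \cdot \frac{4}{7} = \frac{709496}{1155}$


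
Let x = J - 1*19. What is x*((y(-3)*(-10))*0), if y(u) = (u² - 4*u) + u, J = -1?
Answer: 0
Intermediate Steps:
y(u) = u² - 3*u
x = -20 (x = -1 - 1*19 = -1 - 19 = -20)
x*((y(-3)*(-10))*0) = -20*-3*(-3 - 3)*(-10)*0 = -20*-3*(-6)*(-10)*0 = -20*18*(-10)*0 = -(-3600)*0 = -20*0 = 0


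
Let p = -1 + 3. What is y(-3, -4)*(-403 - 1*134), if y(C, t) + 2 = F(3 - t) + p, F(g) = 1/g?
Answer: -537/7 ≈ -76.714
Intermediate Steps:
F(g) = 1/g
p = 2
y(C, t) = 1/(3 - t) (y(C, t) = -2 + (1/(3 - t) + 2) = -2 + (2 + 1/(3 - t)) = 1/(3 - t))
y(-3, -4)*(-403 - 1*134) = (-1/(-3 - 4))*(-403 - 1*134) = (-1/(-7))*(-403 - 134) = -1*(-⅐)*(-537) = (⅐)*(-537) = -537/7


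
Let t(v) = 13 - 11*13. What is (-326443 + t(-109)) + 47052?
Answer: -279521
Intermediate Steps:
t(v) = -130 (t(v) = 13 - 143 = -130)
(-326443 + t(-109)) + 47052 = (-326443 - 130) + 47052 = -326573 + 47052 = -279521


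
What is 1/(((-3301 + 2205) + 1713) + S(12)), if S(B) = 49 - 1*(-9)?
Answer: 1/675 ≈ 0.0014815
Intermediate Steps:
S(B) = 58 (S(B) = 49 + 9 = 58)
1/(((-3301 + 2205) + 1713) + S(12)) = 1/(((-3301 + 2205) + 1713) + 58) = 1/((-1096 + 1713) + 58) = 1/(617 + 58) = 1/675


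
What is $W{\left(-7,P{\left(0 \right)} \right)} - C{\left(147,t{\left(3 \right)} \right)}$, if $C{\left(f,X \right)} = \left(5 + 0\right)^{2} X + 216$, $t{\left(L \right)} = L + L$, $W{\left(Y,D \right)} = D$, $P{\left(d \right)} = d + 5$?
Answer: $-361$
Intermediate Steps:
$P{\left(d \right)} = 5 + d$
$t{\left(L \right)} = 2 L$
$C{\left(f,X \right)} = 216 + 25 X$ ($C{\left(f,X \right)} = 5^{2} X + 216 = 25 X + 216 = 216 + 25 X$)
$W{\left(-7,P{\left(0 \right)} \right)} - C{\left(147,t{\left(3 \right)} \right)} = \left(5 + 0\right) - \left(216 + 25 \cdot 2 \cdot 3\right) = 5 - \left(216 + 25 \cdot 6\right) = 5 - \left(216 + 150\right) = 5 - 366 = -361$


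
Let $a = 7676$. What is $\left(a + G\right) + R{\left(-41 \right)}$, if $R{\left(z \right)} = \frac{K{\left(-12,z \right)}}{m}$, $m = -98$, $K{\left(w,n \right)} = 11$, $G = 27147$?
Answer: $\frac{3412643}{98} \approx 34823.0$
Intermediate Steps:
$R{\left(z \right)} = - \frac{11}{98}$ ($R{\left(z \right)} = \frac{11}{-98} = 11 \left(- \frac{1}{98}\right) = - \frac{11}{98}$)
$\left(a + G\right) + R{\left(-41 \right)} = \left(7676 + 27147\right) - \frac{11}{98} = 34823 - \frac{11}{98} = \frac{3412643}{98}$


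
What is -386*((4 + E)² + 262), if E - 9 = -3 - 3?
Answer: -120046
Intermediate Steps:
E = 3 (E = 9 + (-3 - 3) = 9 - 6 = 3)
-386*((4 + E)² + 262) = -386*((4 + 3)² + 262) = -386*(7² + 262) = -386*(49 + 262) = -386*311 = -120046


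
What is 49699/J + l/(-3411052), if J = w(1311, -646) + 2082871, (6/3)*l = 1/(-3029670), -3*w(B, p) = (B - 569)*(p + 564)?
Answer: 440234959463388631/18629774889000493680 ≈ 0.023631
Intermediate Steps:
w(B, p) = -(-569 + B)*(564 + p)/3 (w(B, p) = -(B - 569)*(p + 564)/3 = -(-569 + B)*(564 + p)/3)
l = -1/6059340 (l = (1/2)/(-3029670) = (1/2)*(-1/3029670) = -1/6059340 ≈ -1.6503e-7)
J = 6309457/3 (J = (106972 - 188*1311 + (569/3)*(-646) - 1/3*1311*(-646)) + 2082871 = (106972 - 246468 - 367574/3 + 282302) + 2082871 = 60844/3 + 2082871 = 6309457/3 ≈ 2.1032e+6)
49699/J + l/(-3411052) = 49699/(6309457/3) - 1/6059340/(-3411052) = 49699*(3/6309457) - 1/6059340*(-1/3411052) = 149097/6309457 + 1/20668723825680 = 440234959463388631/18629774889000493680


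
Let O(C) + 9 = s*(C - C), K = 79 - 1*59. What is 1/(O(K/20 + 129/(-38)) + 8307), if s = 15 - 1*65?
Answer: 1/8298 ≈ 0.00012051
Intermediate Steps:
K = 20 (K = 79 - 59 = 20)
s = -50 (s = 15 - 65 = -50)
O(C) = -9 (O(C) = -9 - 50*(C - C) = -9 - 50*0 = -9 + 0 = -9)
1/(O(K/20 + 129/(-38)) + 8307) = 1/(-9 + 8307) = 1/8298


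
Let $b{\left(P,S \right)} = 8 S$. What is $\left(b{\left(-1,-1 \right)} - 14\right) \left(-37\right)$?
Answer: $814$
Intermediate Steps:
$\left(b{\left(-1,-1 \right)} - 14\right) \left(-37\right) = \left(8 \left(-1\right) - 14\right) \left(-37\right) = \left(-8 - 14\right) \left(-37\right) = \left(-22\right) \left(-37\right) = 814$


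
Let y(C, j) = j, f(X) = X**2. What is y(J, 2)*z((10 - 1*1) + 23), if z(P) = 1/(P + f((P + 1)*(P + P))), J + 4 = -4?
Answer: 1/2230288 ≈ 4.4837e-7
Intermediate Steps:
J = -8 (J = -4 - 4 = -8)
z(P) = 1/(P + 4*P**2*(1 + P)**2) (z(P) = 1/(P + ((P + 1)*(P + P))**2) = 1/(P + ((1 + P)*(2*P))**2) = 1/(P + (2*P*(1 + P))**2) = 1/(P + 4*P**2*(1 + P)**2))
y(J, 2)*z((10 - 1*1) + 23) = 2*(1/(((10 - 1*1) + 23)*(1 + 4*((10 - 1*1) + 23)*(1 + ((10 - 1*1) + 23))**2))) = 2*(1/(((10 - 1) + 23)*(1 + 4*((10 - 1) + 23)*(1 + ((10 - 1) + 23))**2))) = 2*(1/((9 + 23)*(1 + 4*(9 + 23)*(1 + (9 + 23))**2))) = 2*(1/(32*(1 + 4*32*(1 + 32)**2))) = 2*(1/(32*(1 + 4*32*33**2))) = 2*(1/(32*(1 + 4*32*1089))) = 2*(1/(32*(1 + 139392))) = 2*((1/32)/139393) = 2*((1/32)*(1/139393)) = 2*(1/4460576) = 1/2230288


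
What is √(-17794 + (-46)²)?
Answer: 3*I*√1742 ≈ 125.21*I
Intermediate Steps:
√(-17794 + (-46)²) = √(-17794 + 2116) = √(-15678) = 3*I*√1742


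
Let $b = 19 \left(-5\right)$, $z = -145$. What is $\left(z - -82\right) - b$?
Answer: $32$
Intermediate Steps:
$b = -95$
$\left(z - -82\right) - b = \left(-145 - -82\right) - -95 = \left(-145 + 82\right) + 95 = -63 + 95 = 32$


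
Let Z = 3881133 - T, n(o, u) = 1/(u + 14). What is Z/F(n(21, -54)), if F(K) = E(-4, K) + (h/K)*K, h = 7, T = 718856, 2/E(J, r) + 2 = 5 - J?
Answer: 22135939/51 ≈ 4.3404e+5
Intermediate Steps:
E(J, r) = 2/(3 - J) (E(J, r) = 2/(-2 + (5 - J)) = 2/(3 - J))
n(o, u) = 1/(14 + u)
Z = 3162277 (Z = 3881133 - 1*718856 = 3881133 - 718856 = 3162277)
F(K) = 51/7 (F(K) = -2/(-3 - 4) + (7/K)*K = -2/(-7) + 7 = -2*(-⅐) + 7 = 2/7 + 7 = 51/7)
Z/F(n(21, -54)) = 3162277/(51/7) = 3162277*(7/51) = 22135939/51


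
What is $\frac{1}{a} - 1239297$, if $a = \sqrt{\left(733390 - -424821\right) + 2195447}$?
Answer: $-1239297 + \frac{\sqrt{68442}}{479094} \approx -1.2393 \cdot 10^{6}$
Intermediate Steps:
$a = 7 \sqrt{68442}$ ($a = \sqrt{\left(733390 + 424821\right) + 2195447} = \sqrt{1158211 + 2195447} = \sqrt{3353658} = 7 \sqrt{68442} \approx 1831.3$)
$\frac{1}{a} - 1239297 = \frac{1}{7 \sqrt{68442}} - 1239297 = \frac{\sqrt{68442}}{479094} - 1239297 = -1239297 + \frac{\sqrt{68442}}{479094}$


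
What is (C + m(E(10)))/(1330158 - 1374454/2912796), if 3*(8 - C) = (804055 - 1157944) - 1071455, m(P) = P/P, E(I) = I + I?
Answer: 691969157886/1937238763657 ≈ 0.35719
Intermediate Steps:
E(I) = 2*I
m(P) = 1
C = 1425368/3 (C = 8 - ((804055 - 1157944) - 1071455)/3 = 8 - (-353889 - 1071455)/3 = 8 - ⅓*(-1425344) = 8 + 1425344/3 = 1425368/3 ≈ 4.7512e+5)
(C + m(E(10)))/(1330158 - 1374454/2912796) = (1425368/3 + 1)/(1330158 - 1374454/2912796) = 1425371/(3*(1330158 - 1374454*1/2912796)) = 1425371/(3*(1330158 - 687227/1456398)) = 1425371/(3*(1937238763657/1456398)) = (1425371/3)*(1456398/1937238763657) = 691969157886/1937238763657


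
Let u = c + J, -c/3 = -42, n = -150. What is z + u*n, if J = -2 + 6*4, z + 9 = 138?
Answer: -22071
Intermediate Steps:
z = 129 (z = -9 + 138 = 129)
c = 126 (c = -3*(-42) = 126)
J = 22 (J = -2 + 24 = 22)
u = 148 (u = 126 + 22 = 148)
z + u*n = 129 + 148*(-150) = 129 - 22200 = -22071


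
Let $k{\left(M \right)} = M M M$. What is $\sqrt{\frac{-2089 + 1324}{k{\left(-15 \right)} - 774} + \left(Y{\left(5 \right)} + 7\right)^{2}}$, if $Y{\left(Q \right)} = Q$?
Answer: $\frac{\sqrt{30642209}}{461} \approx 12.008$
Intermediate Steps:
$k{\left(M \right)} = M^{3}$ ($k{\left(M \right)} = M^{2} M = M^{3}$)
$\sqrt{\frac{-2089 + 1324}{k{\left(-15 \right)} - 774} + \left(Y{\left(5 \right)} + 7\right)^{2}} = \sqrt{\frac{-2089 + 1324}{\left(-15\right)^{3} - 774} + \left(5 + 7\right)^{2}} = \sqrt{- \frac{765}{-3375 - 774} + 12^{2}} = \sqrt{- \frac{765}{-4149} + 144} = \sqrt{\left(-765\right) \left(- \frac{1}{4149}\right) + 144} = \sqrt{\frac{85}{461} + 144} = \sqrt{\frac{66469}{461}} = \frac{\sqrt{30642209}}{461}$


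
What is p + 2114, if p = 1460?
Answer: 3574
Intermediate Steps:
p + 2114 = 1460 + 2114 = 3574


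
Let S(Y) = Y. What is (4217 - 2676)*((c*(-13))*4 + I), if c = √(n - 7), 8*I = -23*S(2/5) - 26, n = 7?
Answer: -33902/5 ≈ -6780.4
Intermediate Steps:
I = -22/5 (I = (-46/5 - 26)/8 = (⅛)*(-176/5) = -22/5 ≈ -4.4000)
c = 0 (c = √(7 - 7) = √0 = 0)
(4217 - 2676)*((c*(-13))*4 + I) = (4217 - 2676)*((0*(-13))*4 - 22/5) = 1541*(0*4 - 22/5) = 1541*(0 - 22/5) = 1541*(-22/5) = -33902/5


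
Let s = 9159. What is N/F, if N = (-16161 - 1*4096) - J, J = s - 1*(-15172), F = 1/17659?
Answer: -787379492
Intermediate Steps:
F = 1/17659 ≈ 5.6628e-5
J = 24331 (J = 9159 - 1*(-15172) = 9159 + 15172 = 24331)
N = -44588 (N = (-16161 - 1*4096) - 1*24331 = (-16161 - 4096) - 24331 = -20257 - 24331 = -44588)
N/F = -44588/1/17659 = -44588*17659 = -787379492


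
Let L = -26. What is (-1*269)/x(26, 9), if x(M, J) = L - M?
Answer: 269/52 ≈ 5.1731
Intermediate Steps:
x(M, J) = -26 - M
(-1*269)/x(26, 9) = (-1*269)/(-26 - 1*26) = -269/(-26 - 26) = -269/(-52) = -269*(-1/52) = 269/52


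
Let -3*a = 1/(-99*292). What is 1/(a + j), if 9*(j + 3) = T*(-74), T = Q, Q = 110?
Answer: -86724/78697211 ≈ -0.0011020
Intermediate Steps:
T = 110
j = -8167/9 (j = -3 + (110*(-74))/9 = -3 + (⅑)*(-8140) = -3 - 8140/9 = -8167/9 ≈ -907.44)
a = 1/86724 (a = -1/(3*((-99*292))) = -⅓/(-28908) = -⅓*(-1/28908) = 1/86724 ≈ 1.1531e-5)
1/(a + j) = 1/(1/86724 - 8167/9) = 1/(-78697211/86724) = -86724/78697211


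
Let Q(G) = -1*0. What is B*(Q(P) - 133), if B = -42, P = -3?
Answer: 5586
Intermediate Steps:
Q(G) = 0
B*(Q(P) - 133) = -42*(0 - 133) = -42*(-133) = 5586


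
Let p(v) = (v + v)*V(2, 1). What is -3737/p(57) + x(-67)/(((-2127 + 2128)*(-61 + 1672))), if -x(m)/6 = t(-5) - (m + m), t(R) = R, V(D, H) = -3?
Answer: 639511/61218 ≈ 10.446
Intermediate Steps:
x(m) = 30 + 12*m (x(m) = -6*(-5 - (m + m)) = -6*(-5 - 2*m) = 30 + 12*m)
p(v) = -6*v (p(v) = (v + v)*(-3) = (2*v)*(-3) = -6*v)
-3737/p(57) + x(-67)/(((-2127 + 2128)*(-61 + 1672))) = -3737/((-6*57)) + (30 + 12*(-67))/(((-2127 + 2128)*(-61 + 1672))) = -3737/(-342) + (30 - 804)/((1*1611)) = -3737*(-1/342) - 774/1611 = 3737/342 - 774*1/1611 = 3737/342 - 86/179 = 639511/61218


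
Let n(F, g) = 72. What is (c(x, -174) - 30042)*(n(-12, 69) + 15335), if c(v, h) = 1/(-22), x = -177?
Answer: -10182871475/22 ≈ -4.6286e+8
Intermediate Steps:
c(v, h) = -1/22
(c(x, -174) - 30042)*(n(-12, 69) + 15335) = (-1/22 - 30042)*(72 + 15335) = -660925/22*15407 = -10182871475/22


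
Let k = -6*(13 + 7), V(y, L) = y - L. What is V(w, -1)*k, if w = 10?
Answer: -1320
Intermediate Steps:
k = -120 (k = -6*20 = -120)
V(w, -1)*k = (10 - 1*(-1))*(-120) = (10 + 1)*(-120) = 11*(-120) = -1320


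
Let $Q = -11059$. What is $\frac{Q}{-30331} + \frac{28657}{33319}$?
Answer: $\frac{1237670288}{1010598589} \approx 1.2247$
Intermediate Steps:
$\frac{Q}{-30331} + \frac{28657}{33319} = - \frac{11059}{-30331} + \frac{28657}{33319} = \left(-11059\right) \left(- \frac{1}{30331}\right) + 28657 \cdot \frac{1}{33319} = \frac{11059}{30331} + \frac{28657}{33319} = \frac{1237670288}{1010598589}$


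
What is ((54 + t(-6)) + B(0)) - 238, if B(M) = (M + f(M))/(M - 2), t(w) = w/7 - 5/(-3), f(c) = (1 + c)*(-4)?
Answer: -3805/21 ≈ -181.19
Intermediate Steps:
f(c) = -4 - 4*c
t(w) = 5/3 + w/7 (t(w) = w*(⅐) - 5*(-⅓) = w/7 + 5/3 = 5/3 + w/7)
B(M) = (-4 - 3*M)/(-2 + M) (B(M) = (M + (-4 - 4*M))/(M - 2) = (-4 - 3*M)/(-2 + M))
((54 + t(-6)) + B(0)) - 238 = ((54 + (5/3 + (⅐)*(-6))) + (-4 - 3*0)/(-2 + 0)) - 238 = ((54 + (5/3 - 6/7)) + (-4 + 0)/(-2)) - 238 = ((54 + 17/21) - ½*(-4)) - 238 = (1151/21 + 2) - 238 = 1193/21 - 238 = -3805/21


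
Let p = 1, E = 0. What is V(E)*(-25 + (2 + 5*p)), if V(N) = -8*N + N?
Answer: 0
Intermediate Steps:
V(N) = -7*N
V(E)*(-25 + (2 + 5*p)) = (-7*0)*(-25 + (2 + 5*1)) = 0*(-25 + (2 + 5)) = 0*(-25 + 7) = 0*(-18) = 0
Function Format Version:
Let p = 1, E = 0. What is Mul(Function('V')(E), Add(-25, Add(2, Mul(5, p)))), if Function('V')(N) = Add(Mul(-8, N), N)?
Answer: 0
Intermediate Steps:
Function('V')(N) = Mul(-7, N)
Mul(Function('V')(E), Add(-25, Add(2, Mul(5, p)))) = Mul(Mul(-7, 0), Add(-25, Add(2, Mul(5, 1)))) = Mul(0, Add(-25, Add(2, 5))) = Mul(0, Add(-25, 7)) = Mul(0, -18) = 0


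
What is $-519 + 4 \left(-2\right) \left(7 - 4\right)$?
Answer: $-543$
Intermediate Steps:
$-519 + 4 \left(-2\right) \left(7 - 4\right) = -519 - 24 = -543$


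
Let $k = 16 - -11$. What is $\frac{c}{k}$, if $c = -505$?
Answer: $- \frac{505}{27} \approx -18.704$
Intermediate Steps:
$k = 27$ ($k = 16 + 11 = 27$)
$\frac{c}{k} = - \frac{505}{27}$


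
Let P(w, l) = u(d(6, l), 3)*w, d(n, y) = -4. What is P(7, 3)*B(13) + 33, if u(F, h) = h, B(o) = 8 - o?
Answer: -72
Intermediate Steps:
P(w, l) = 3*w
P(7, 3)*B(13) + 33 = (3*7)*(8 - 1*13) + 33 = 21*(8 - 13) + 33 = 21*(-5) + 33 = -105 + 33 = -72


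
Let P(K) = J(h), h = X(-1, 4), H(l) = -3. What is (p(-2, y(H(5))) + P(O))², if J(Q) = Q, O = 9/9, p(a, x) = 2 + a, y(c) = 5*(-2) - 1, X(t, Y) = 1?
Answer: 1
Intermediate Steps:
y(c) = -11 (y(c) = -10 - 1 = -11)
h = 1
O = 1 (O = 9*(⅑) = 1)
P(K) = 1
(p(-2, y(H(5))) + P(O))² = ((2 - 2) + 1)² = (0 + 1)² = 1² = 1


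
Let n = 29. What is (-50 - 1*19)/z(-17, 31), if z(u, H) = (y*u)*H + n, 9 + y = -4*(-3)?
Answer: 69/1552 ≈ 0.044459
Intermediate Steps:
y = 3 (y = -9 - 4*(-3) = -9 + 12 = 3)
z(u, H) = 29 + 3*H*u (z(u, H) = (3*u)*H + 29 = 3*H*u + 29 = 29 + 3*H*u)
(-50 - 1*19)/z(-17, 31) = (-50 - 1*19)/(29 + 3*31*(-17)) = (-50 - 19)/(29 - 1581) = -69/(-1552) = -1/1552*(-69) = 69/1552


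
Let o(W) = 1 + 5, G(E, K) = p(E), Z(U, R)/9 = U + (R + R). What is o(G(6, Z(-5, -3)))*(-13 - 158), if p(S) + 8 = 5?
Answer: -1026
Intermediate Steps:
p(S) = -3 (p(S) = -8 + 5 = -3)
Z(U, R) = 9*U + 18*R (Z(U, R) = 9*(U + (R + R)) = 9*(U + 2*R) = 9*U + 18*R)
G(E, K) = -3
o(W) = 6
o(G(6, Z(-5, -3)))*(-13 - 158) = 6*(-13 - 158) = 6*(-171) = -1026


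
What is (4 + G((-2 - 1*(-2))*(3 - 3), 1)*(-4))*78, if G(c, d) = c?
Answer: 312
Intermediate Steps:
(4 + G((-2 - 1*(-2))*(3 - 3), 1)*(-4))*78 = (4 + ((-2 - 1*(-2))*(3 - 3))*(-4))*78 = (4 + ((-2 + 2)*0)*(-4))*78 = (4 + (0*0)*(-4))*78 = (4 + 0*(-4))*78 = (4 + 0)*78 = 4*78 = 312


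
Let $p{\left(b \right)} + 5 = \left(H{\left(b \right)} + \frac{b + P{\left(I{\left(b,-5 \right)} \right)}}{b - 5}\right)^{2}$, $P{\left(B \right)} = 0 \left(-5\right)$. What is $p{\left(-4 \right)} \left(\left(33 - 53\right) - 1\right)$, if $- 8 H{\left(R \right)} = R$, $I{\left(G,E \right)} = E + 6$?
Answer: $\frac{9317}{108} \approx 86.269$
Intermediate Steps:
$I{\left(G,E \right)} = 6 + E$
$P{\left(B \right)} = 0$
$H{\left(R \right)} = - \frac{R}{8}$
$p{\left(b \right)} = -5 + \left(- \frac{b}{8} + \frac{b}{-5 + b}\right)^{2}$ ($p{\left(b \right)} = -5 + \left(- \frac{b}{8} + \frac{b + 0}{b - 5}\right)^{2} = -5 + \left(- \frac{b}{8} + \frac{b}{-5 + b}\right)^{2}$)
$p{\left(-4 \right)} \left(\left(33 - 53\right) - 1\right) = \left(-5 + \frac{\left(-4\right)^{2} \left(13 - -4\right)^{2}}{64 \left(-5 - 4\right)^{2}}\right) \left(\left(33 - 53\right) - 1\right) = \left(-5 + \frac{1}{64} \cdot 16 \cdot \frac{1}{81} \left(13 + 4\right)^{2}\right) \left(\left(33 - 53\right) - 1\right) = \left(-5 + \frac{1}{64} \cdot 16 \cdot \frac{1}{81} \cdot 17^{2}\right) \left(-20 - 1\right) = \left(-5 + \frac{1}{64} \cdot 16 \cdot \frac{1}{81} \cdot 289\right) \left(-21\right) = \left(-5 + \frac{289}{324}\right) \left(-21\right) = \left(- \frac{1331}{324}\right) \left(-21\right) = \frac{9317}{108}$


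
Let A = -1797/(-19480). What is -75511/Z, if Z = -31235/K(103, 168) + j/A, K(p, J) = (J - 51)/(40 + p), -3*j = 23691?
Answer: 407079801/667308095 ≈ 0.61003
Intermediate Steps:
A = 1797/19480 (A = -1797*(-1/19480) = 1797/19480 ≈ 0.092248)
j = -7897 (j = -⅓*23691 = -7897)
K(p, J) = (-51 + J)/(40 + p)
Z = -667308095/5391 (Z = -31235*(40 + 103)/(-51 + 168) - 7897/1797/19480 = -31235/(117/143) - 7897*19480/1797 = -31235/((1/143)*117) - 153833560/1797 = -31235/9/11 - 153833560/1797 = -31235*11/9 - 153833560/1797 = -343585/9 - 153833560/1797 = -667308095/5391 ≈ -1.2378e+5)
-75511/Z = -75511/(-667308095/5391) = -75511*(-5391/667308095) = 407079801/667308095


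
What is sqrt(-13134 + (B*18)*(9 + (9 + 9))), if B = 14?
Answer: I*sqrt(6330) ≈ 79.561*I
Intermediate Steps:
sqrt(-13134 + (B*18)*(9 + (9 + 9))) = sqrt(-13134 + (14*18)*(9 + (9 + 9))) = sqrt(-13134 + 252*(9 + 18)) = sqrt(-13134 + 252*27) = sqrt(-13134 + 6804) = sqrt(-6330) = I*sqrt(6330)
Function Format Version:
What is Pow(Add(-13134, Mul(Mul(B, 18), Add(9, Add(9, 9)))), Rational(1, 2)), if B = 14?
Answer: Mul(I, Pow(6330, Rational(1, 2))) ≈ Mul(79.561, I)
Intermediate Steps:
Pow(Add(-13134, Mul(Mul(B, 18), Add(9, Add(9, 9)))), Rational(1, 2)) = Pow(Add(-13134, Mul(Mul(14, 18), Add(9, Add(9, 9)))), Rational(1, 2)) = Pow(Add(-13134, Mul(252, Add(9, 18))), Rational(1, 2)) = Pow(Add(-13134, Mul(252, 27)), Rational(1, 2)) = Pow(Add(-13134, 6804), Rational(1, 2)) = Pow(-6330, Rational(1, 2)) = Mul(I, Pow(6330, Rational(1, 2)))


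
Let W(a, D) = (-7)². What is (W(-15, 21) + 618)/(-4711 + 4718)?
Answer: 667/7 ≈ 95.286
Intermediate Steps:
W(a, D) = 49
(W(-15, 21) + 618)/(-4711 + 4718) = (49 + 618)/(-4711 + 4718) = 667/7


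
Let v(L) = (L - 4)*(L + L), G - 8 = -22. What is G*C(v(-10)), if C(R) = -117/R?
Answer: 117/20 ≈ 5.8500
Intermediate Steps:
G = -14 (G = 8 - 22 = -14)
v(L) = 2*L*(-4 + L) (v(L) = (-4 + L)*(2*L) = 2*L*(-4 + L))
G*C(v(-10)) = -(-1638)/(2*(-10)*(-4 - 10)) = -(-1638)/(2*(-10)*(-14)) = -(-1638)/280 = -14*(-117/280) = 117/20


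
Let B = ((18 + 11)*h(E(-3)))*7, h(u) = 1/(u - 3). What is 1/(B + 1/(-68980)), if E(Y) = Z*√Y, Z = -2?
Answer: 68980*(-2*√3 + 3*I)/(-14002943*I + 2*√3) ≈ -0.014778 - 0.017065*I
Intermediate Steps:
E(Y) = -2*√Y
h(u) = 1/(-3 + u)
B = 203/(-3 - 2*I*√3) (B = ((18 + 11)/(-3 - 2*I*√3))*7 = (29/(-3 - 2*I*√3))*7 = 203/(-3 - 2*I*√3) ≈ -29.0 + 33.486*I)
1/(B + 1/(-68980)) = 1/((-29 + 58*I*√3/3) + 1/(-68980)) = 1/((-29 + 58*I*√3/3) - 1/68980) = 1/(-2000421/68980 + 58*I*√3/3)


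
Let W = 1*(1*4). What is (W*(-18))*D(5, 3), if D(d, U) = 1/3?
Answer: -24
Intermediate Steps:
D(d, U) = ⅓
W = 4 (W = 1*4 = 4)
(W*(-18))*D(5, 3) = (4*(-18))*(⅓) = -72*⅓ = -24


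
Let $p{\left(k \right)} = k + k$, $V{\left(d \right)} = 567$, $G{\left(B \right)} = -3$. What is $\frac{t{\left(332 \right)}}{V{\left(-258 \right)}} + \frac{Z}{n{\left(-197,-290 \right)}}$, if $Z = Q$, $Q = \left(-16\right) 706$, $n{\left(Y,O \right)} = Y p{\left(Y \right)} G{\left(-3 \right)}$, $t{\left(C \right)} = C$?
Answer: $\frac{13952060}{22004703} \approx 0.63405$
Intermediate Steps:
$p{\left(k \right)} = 2 k$
$n{\left(Y,O \right)} = - 6 Y^{2}$ ($n{\left(Y,O \right)} = Y 2 Y \left(-3\right) = 2 Y^{2} \left(-3\right) = - 6 Y^{2}$)
$Q = -11296$
$Z = -11296$
$\frac{t{\left(332 \right)}}{V{\left(-258 \right)}} + \frac{Z}{n{\left(-197,-290 \right)}} = \frac{332}{567} - \frac{11296}{\left(-6\right) \left(-197\right)^{2}} = 332 \cdot \frac{1}{567} - \frac{11296}{\left(-6\right) 38809} = \frac{332}{567} - \frac{11296}{-232854} = \frac{332}{567} - - \frac{5648}{116427} = \frac{332}{567} + \frac{5648}{116427} = \frac{13952060}{22004703}$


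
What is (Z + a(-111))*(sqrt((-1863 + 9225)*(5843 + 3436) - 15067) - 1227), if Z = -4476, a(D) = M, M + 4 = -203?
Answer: 5746041 - 4683*sqrt(68296931) ≈ -3.2955e+7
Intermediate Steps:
M = -207 (M = -4 - 203 = -207)
a(D) = -207
(Z + a(-111))*(sqrt((-1863 + 9225)*(5843 + 3436) - 15067) - 1227) = (-4476 - 207)*(sqrt((-1863 + 9225)*(5843 + 3436) - 15067) - 1227) = -4683*(sqrt(7362*9279 - 15067) - 1227) = -4683*(sqrt(68311998 - 15067) - 1227) = -4683*(sqrt(68296931) - 1227) = -4683*(-1227 + sqrt(68296931)) = 5746041 - 4683*sqrt(68296931)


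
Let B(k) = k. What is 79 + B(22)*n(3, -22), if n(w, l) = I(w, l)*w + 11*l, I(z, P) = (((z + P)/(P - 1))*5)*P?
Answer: -258575/23 ≈ -11242.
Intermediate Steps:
I(z, P) = 5*P*(P + z)/(-1 + P) (I(z, P) = (((P + z)/(-1 + P))*5)*P = (5*(P + z)/(-1 + P))*P = 5*P*(P + z)/(-1 + P))
n(w, l) = 11*l + 5*l*w*(l + w)/(-1 + l) (n(w, l) = (5*l*(l + w)/(-1 + l))*w + 11*l = 5*l*w*(l + w)/(-1 + l) + 11*l = 11*l + 5*l*w*(l + w)/(-1 + l))
79 + B(22)*n(3, -22) = 79 + 22*(-22*(-11 + 11*(-22) + 5*3*(-22 + 3))/(-1 - 22)) = 79 + 22*(-22*(-11 - 242 + 5*3*(-19))/(-23)) = 79 + 22*(-22*(-1/23)*(-11 - 242 - 285)) = 79 + 22*(-22*(-1/23)*(-538)) = 79 + 22*(-11836/23) = 79 - 260392/23 = -258575/23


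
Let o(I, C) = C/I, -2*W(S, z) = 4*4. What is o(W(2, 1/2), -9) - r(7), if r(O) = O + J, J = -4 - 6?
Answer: 33/8 ≈ 4.1250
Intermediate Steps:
W(S, z) = -8 (W(S, z) = -2*4 = -½*16 = -8)
J = -10
r(O) = -10 + O (r(O) = O - 10 = -10 + O)
o(W(2, 1/2), -9) - r(7) = -9/(-8) - (-10 + 7) = -9*(-⅛) - 1*(-3) = 9/8 + 3 = 33/8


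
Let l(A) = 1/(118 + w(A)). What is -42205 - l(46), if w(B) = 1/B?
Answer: -229130991/5429 ≈ -42205.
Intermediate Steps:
l(A) = 1/(118 + 1/A)
-42205 - l(46) = -42205 - 46/(1 + 118*46) = -42205 - 46/(1 + 5428) = -42205 - 46/5429 = -229130991/5429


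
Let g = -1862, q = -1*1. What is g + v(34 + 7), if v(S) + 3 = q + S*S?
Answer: -185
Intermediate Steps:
q = -1
v(S) = -4 + S² (v(S) = -3 + (-1 + S*S) = -3 + (-1 + S²) = -4 + S²)
g + v(34 + 7) = -1862 + (-4 + (34 + 7)²) = -1862 + (-4 + 41²) = -1862 + (-4 + 1681) = -1862 + 1677 = -185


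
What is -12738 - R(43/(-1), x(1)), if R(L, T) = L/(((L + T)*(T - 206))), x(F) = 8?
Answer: -88274297/6930 ≈ -12738.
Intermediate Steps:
R(L, T) = L/((-206 + T)*(L + T)) (R(L, T) = L/(((L + T)*(-206 + T))) = L/(((-206 + T)*(L + T))) = L*(1/((-206 + T)*(L + T))) = L/((-206 + T)*(L + T)))
-12738 - R(43/(-1), x(1)) = -12738 - 43/(-1)/(8² - 8858/(-1) - 206*8 + (43/(-1))*8) = -12738 - 43*(-1)/(64 - 8858*(-1) - 1648 + (43*(-1))*8) = -12738 - (-43)/(64 - 206*(-43) - 1648 - 43*8) = -12738 - (-43)/(64 + 8858 - 1648 - 344) = -12738 - (-43)/6930 = -12738 - 1*(-43/6930) = -12738 + 43/6930 = -88274297/6930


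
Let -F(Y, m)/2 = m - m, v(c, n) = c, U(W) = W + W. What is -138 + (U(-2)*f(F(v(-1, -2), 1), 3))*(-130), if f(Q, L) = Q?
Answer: -138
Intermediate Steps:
U(W) = 2*W
F(Y, m) = 0 (F(Y, m) = -2*(m - m) = -2*0 = 0)
-138 + (U(-2)*f(F(v(-1, -2), 1), 3))*(-130) = -138 + ((2*(-2))*0)*(-130) = -138 - 4*0*(-130) = -138 + 0*(-130) = -138 + 0 = -138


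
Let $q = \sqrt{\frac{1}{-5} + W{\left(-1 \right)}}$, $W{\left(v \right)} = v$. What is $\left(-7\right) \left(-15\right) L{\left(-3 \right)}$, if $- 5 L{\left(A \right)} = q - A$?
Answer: $-63 - \frac{21 i \sqrt{30}}{5} \approx -63.0 - 23.004 i$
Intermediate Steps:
$q = \frac{i \sqrt{30}}{5}$ ($q = \sqrt{\frac{1}{-5} - 1} = \sqrt{- \frac{1}{5} - 1} = \sqrt{- \frac{6}{5}} = \frac{i \sqrt{30}}{5} \approx 1.0954 i$)
$L{\left(A \right)} = \frac{A}{5} - \frac{i \sqrt{30}}{25}$ ($L{\left(A \right)} = - \frac{\frac{i \sqrt{30}}{5} - A}{5} = - \frac{- A + \frac{i \sqrt{30}}{5}}{5} = \frac{A}{5} - \frac{i \sqrt{30}}{25}$)
$\left(-7\right) \left(-15\right) L{\left(-3 \right)} = \left(-7\right) \left(-15\right) \left(\frac{1}{5} \left(-3\right) - \frac{i \sqrt{30}}{25}\right) = 105 \left(- \frac{3}{5} - \frac{i \sqrt{30}}{25}\right) = -63 - \frac{21 i \sqrt{30}}{5}$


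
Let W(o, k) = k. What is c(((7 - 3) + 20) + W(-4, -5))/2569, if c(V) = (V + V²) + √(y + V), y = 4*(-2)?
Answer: 380/2569 + √11/2569 ≈ 0.14921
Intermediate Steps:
y = -8
c(V) = V + V² + √(-8 + V) (c(V) = (V + V²) + √(-8 + V) = V + V² + √(-8 + V))
c(((7 - 3) + 20) + W(-4, -5))/2569 = ((((7 - 3) + 20) - 5) + (((7 - 3) + 20) - 5)² + √(-8 + (((7 - 3) + 20) - 5)))/2569 = (((4 + 20) - 5) + ((4 + 20) - 5)² + √(-8 + ((4 + 20) - 5)))*(1/2569) = ((24 - 5) + (24 - 5)² + √(-8 + (24 - 5)))*(1/2569) = (19 + 19² + √(-8 + 19))*(1/2569) = (19 + 361 + √11)*(1/2569) = (380 + √11)*(1/2569) = 380/2569 + √11/2569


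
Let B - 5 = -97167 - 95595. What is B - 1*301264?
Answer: -494021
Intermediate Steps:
B = -192757 (B = 5 + (-97167 - 95595) = 5 - 192762 = -192757)
B - 1*301264 = -192757 - 1*301264 = -192757 - 301264 = -494021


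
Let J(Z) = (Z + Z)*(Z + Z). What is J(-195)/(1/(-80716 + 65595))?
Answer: -2299904100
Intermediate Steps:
J(Z) = 4*Z² (J(Z) = (2*Z)*(2*Z) = 4*Z²)
J(-195)/(1/(-80716 + 65595)) = (4*(-195)²)/(1/(-80716 + 65595)) = (4*38025)/(1/(-15121)) = 152100/(-1/15121) = 152100*(-15121) = -2299904100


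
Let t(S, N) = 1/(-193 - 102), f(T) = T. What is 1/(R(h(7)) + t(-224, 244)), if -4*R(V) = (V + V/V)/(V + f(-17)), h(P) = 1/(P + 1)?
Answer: 3540/47 ≈ 75.319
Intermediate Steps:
t(S, N) = -1/295 (t(S, N) = 1/(-295) = -1/295)
h(P) = 1/(1 + P)
R(V) = -(1 + V)/(4*(-17 + V)) (R(V) = -(V + V/V)/(4*(V - 17)) = -(V + 1)/(4*(-17 + V)) = -(1 + V)/(4*(-17 + V)))
1/(R(h(7)) + t(-224, 244)) = 1/((-1 - 1/(1 + 7))/(4*(-17 + 1/(1 + 7))) - 1/295) = 1/((-1 - 1/8)/(4*(-17 + 1/8)) - 1/295) = 1/((-1 - 1*1/8)/(4*(-17 + 1/8)) - 1/295) = 1/((-1 - 1/8)/(4*(-135/8)) - 1/295) = 1/((1/4)*(-8/135)*(-9/8) - 1/295) = 1/(1/60 - 1/295) = 1/(47/3540) = 3540/47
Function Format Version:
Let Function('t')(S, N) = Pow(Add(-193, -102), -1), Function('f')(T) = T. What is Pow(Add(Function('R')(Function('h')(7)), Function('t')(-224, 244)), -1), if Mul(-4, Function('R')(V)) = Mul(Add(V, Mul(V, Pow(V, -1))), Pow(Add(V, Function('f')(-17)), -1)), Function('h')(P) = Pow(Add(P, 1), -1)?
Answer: Rational(3540, 47) ≈ 75.319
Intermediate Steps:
Function('t')(S, N) = Rational(-1, 295) (Function('t')(S, N) = Pow(-295, -1) = Rational(-1, 295))
Function('h')(P) = Pow(Add(1, P), -1)
Function('R')(V) = Mul(Rational(-1, 4), Pow(Add(-17, V), -1), Add(1, V)) (Function('R')(V) = Mul(Rational(-1, 4), Mul(Add(V, Mul(V, Pow(V, -1))), Pow(Add(V, -17), -1))) = Mul(Rational(-1, 4), Mul(Add(V, 1), Pow(Add(-17, V), -1))) = Mul(Rational(-1, 4), Mul(Add(1, V), Pow(Add(-17, V), -1))) = Mul(Rational(-1, 4), Mul(Pow(Add(-17, V), -1), Add(1, V))) = Mul(Rational(-1, 4), Pow(Add(-17, V), -1), Add(1, V)))
Pow(Add(Function('R')(Function('h')(7)), Function('t')(-224, 244)), -1) = Pow(Add(Mul(Rational(1, 4), Pow(Add(-17, Pow(Add(1, 7), -1)), -1), Add(-1, Mul(-1, Pow(Add(1, 7), -1)))), Rational(-1, 295)), -1) = Pow(Add(Mul(Rational(1, 4), Pow(Add(-17, Pow(8, -1)), -1), Add(-1, Mul(-1, Pow(8, -1)))), Rational(-1, 295)), -1) = Pow(Add(Mul(Rational(1, 4), Pow(Add(-17, Rational(1, 8)), -1), Add(-1, Mul(-1, Rational(1, 8)))), Rational(-1, 295)), -1) = Pow(Add(Mul(Rational(1, 4), Pow(Rational(-135, 8), -1), Add(-1, Rational(-1, 8))), Rational(-1, 295)), -1) = Pow(Add(Mul(Rational(1, 4), Rational(-8, 135), Rational(-9, 8)), Rational(-1, 295)), -1) = Pow(Add(Rational(1, 60), Rational(-1, 295)), -1) = Pow(Rational(47, 3540), -1) = Rational(3540, 47)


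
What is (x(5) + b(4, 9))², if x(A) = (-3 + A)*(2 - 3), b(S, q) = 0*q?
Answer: 4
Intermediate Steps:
b(S, q) = 0
x(A) = 3 - A (x(A) = (-3 + A)*(-1) = 3 - A)
(x(5) + b(4, 9))² = ((3 - 1*5) + 0)² = ((3 - 5) + 0)² = (-2 + 0)² = (-2)² = 4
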